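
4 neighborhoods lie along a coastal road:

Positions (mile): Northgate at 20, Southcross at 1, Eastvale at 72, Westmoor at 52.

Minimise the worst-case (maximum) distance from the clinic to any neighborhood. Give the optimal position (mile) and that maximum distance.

The 1-center on a line is the midpoint of the two extreme points: leftmost at 1, rightmost at 72.
Optimal location = (1 + 72)/2 = 36.5; maximum distance = (72 − 1)/2 = 35.5.

location 36.5, max distance 35.5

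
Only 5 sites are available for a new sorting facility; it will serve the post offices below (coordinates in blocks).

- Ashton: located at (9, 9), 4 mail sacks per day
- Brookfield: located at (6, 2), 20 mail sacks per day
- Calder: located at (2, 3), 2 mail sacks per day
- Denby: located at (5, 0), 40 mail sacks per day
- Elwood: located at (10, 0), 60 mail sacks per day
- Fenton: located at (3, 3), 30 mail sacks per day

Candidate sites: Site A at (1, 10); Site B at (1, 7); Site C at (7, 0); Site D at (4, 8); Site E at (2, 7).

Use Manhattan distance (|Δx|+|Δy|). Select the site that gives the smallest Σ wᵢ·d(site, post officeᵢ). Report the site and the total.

Total weighted distance at each candidate:
  Site A (1, 10): total = 2282
  Site B (1, 7): total = 1830
  Site C (7, 0): total = 590
  Site D (4, 8): total = 1578
  Site E (2, 7): total = 1674
Minimum is at Site C with total 590 blocks.

Site C, total 590 blocks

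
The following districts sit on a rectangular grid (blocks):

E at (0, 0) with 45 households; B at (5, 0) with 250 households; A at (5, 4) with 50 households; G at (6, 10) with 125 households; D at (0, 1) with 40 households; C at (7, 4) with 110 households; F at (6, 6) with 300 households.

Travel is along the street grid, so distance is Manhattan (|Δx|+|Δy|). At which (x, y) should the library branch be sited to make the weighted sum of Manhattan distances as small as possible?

(6, 4)

Manhattan distance separates: Σwᵢ(|x−xᵢ|+|y−yᵢ|) = Σwᵢ|x−xᵢ| + Σwᵢ|y−yᵢ|, so x and y are optimised independently as 1-D weighted medians.
Total weight W = 920; half = 460.
x-coordinate, sorted with cumulative weight:
  x=0 (E, w=45) cum 45
  x=0 (D, w=40) cum 85
  x=5 (B, w=250) cum 335
  x=5 (A, w=50) cum 385
  x=6 (G, w=125) cum 510  ← median
  x=6 (F, w=300) cum 810
  x=7 (C, w=110) cum 920
⇒ x* = 6
y-coordinate, sorted with cumulative weight:
  y=0 (E, w=45) cum 45
  y=0 (B, w=250) cum 295
  y=1 (D, w=40) cum 335
  y=4 (A, w=50) cum 385
  y=4 (C, w=110) cum 495  ← median
  y=6 (F, w=300) cum 795
  y=10 (G, w=125) cum 920
⇒ y* = 4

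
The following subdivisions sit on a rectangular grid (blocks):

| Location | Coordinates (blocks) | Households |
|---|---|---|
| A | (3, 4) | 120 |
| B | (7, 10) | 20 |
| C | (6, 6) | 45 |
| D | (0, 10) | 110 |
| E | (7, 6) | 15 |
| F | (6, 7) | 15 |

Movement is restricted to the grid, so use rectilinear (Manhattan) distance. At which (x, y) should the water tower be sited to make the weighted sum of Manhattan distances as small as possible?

(3, 6)

Manhattan distance separates: Σwᵢ(|x−xᵢ|+|y−yᵢ|) = Σwᵢ|x−xᵢ| + Σwᵢ|y−yᵢ|, so x and y are optimised independently as 1-D weighted medians.
Total weight W = 325; half = 162.5.
x-coordinate, sorted with cumulative weight:
  x=0 (D, w=110) cum 110
  x=3 (A, w=120) cum 230  ← median
  x=6 (C, w=45) cum 275
  x=6 (F, w=15) cum 290
  x=7 (B, w=20) cum 310
  x=7 (E, w=15) cum 325
⇒ x* = 3
y-coordinate, sorted with cumulative weight:
  y=4 (A, w=120) cum 120
  y=6 (C, w=45) cum 165  ← median
  y=6 (E, w=15) cum 180
  y=7 (F, w=15) cum 195
  y=10 (B, w=20) cum 215
  y=10 (D, w=110) cum 325
⇒ y* = 6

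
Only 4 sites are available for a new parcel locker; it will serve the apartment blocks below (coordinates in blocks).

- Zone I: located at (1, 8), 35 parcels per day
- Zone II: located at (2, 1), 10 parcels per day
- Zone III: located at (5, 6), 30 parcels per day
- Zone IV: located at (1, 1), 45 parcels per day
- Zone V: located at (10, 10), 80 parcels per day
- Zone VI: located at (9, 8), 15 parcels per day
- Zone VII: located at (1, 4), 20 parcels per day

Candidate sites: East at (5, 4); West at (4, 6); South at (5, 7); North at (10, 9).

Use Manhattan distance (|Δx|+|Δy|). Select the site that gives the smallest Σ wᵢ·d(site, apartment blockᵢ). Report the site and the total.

Total weighted distance at each candidate:
  East (5, 4): total = 1795
  West (4, 6): total = 1640
  South (5, 7): total = 1600
  North (10, 9): total = 1905
Minimum is at South with total 1600 blocks.

South, total 1600 blocks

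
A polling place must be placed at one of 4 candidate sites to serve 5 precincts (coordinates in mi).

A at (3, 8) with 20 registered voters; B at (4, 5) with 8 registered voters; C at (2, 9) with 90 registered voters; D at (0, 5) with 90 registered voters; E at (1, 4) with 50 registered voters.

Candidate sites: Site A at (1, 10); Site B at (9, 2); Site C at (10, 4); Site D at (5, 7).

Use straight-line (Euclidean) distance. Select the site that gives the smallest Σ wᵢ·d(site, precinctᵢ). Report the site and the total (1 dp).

Total weighted distance at each candidate:
  Site A (1, 10): total = 989.4
  Site B (9, 2): total = 2373.4
  Site C (10, 4): total = 2413.5
  Site D (5, 7): total = 1121.8
Minimum is at Site A with total 989.4 mi.

Site A, total 989.4 mi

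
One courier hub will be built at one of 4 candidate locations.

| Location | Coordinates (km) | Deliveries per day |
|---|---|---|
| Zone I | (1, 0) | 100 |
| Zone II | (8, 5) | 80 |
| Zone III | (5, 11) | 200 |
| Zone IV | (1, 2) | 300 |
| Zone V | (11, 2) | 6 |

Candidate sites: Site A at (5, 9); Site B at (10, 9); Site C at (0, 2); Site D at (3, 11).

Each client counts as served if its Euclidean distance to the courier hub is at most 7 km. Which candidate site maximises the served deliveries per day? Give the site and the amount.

Site C, covering 400

Coverage radius r = 7 km; a point is covered iff (Δx)²+(Δy)² ≤ 7² = 49.
  Site A (5, 9): covers {Zone II, Zone III} → 280
  Site B (10, 9): covers {Zone II, Zone III} → 280
  Site C (0, 2): covers {Zone I, Zone IV} → 400
  Site D (3, 11): covers {Zone III} → 200
Maximum coverage at Site C: 400 deliveries per day.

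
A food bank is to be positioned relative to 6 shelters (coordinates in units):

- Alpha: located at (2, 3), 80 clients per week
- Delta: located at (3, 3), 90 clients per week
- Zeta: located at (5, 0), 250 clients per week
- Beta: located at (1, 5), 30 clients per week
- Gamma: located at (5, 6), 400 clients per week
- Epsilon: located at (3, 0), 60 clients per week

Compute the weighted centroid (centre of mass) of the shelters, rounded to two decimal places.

(4.27, 3.36)

The minimiser of Σwᵢ‖p−pᵢ‖² is the weighted centroid p* = (Σwᵢpᵢ)/(Σwᵢ).
Σwᵢ = 910.
Σwᵢxᵢ = 80·2 + 90·3 + 250·5 + 30·1 + 400·5 + 60·3 = 3890.
Σwᵢyᵢ = 80·3 + 90·3 + 250·0 + 30·5 + 400·6 + 60·0 = 3060.
x* = 3890/910 = 4.27, y* = 3060/910 = 3.36.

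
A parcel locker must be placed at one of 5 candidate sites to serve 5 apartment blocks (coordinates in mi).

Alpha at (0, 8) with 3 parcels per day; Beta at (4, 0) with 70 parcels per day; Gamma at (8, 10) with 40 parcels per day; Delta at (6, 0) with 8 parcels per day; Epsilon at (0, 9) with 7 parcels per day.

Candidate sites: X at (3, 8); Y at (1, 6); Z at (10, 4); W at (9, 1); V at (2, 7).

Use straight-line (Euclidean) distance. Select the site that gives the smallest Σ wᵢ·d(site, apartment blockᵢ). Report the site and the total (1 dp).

Total weighted distance at each candidate:
  X (3, 8): total = 879.3
  Y (1, 6): total = 883.4
  Z (10, 4): total = 913.6
  W (9, 1): total = 862.9
  V (2, 7): total = 868.9
Minimum is at W with total 862.9 mi.

W, total 862.9 mi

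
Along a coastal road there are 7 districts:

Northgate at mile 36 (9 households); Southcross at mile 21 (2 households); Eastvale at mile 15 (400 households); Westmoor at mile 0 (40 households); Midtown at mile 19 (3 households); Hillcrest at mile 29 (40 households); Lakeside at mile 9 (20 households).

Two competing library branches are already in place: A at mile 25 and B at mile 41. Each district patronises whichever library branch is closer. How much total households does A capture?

505

The indifferent point is the midpoint (25+41)/2 = 33; districts left of it (closer to A at 25) go to A, those right go to B.
  Westmoor at 0 (w=40) → A
  Lakeside at 9 (w=20) → A
  Eastvale at 15 (w=400) → A
  Midtown at 19 (w=3) → A
  Southcross at 21 (w=2) → A
  Hillcrest at 29 (w=40) → A
  Northgate at 36 (w=9) → B
A captures 505; B captures 9.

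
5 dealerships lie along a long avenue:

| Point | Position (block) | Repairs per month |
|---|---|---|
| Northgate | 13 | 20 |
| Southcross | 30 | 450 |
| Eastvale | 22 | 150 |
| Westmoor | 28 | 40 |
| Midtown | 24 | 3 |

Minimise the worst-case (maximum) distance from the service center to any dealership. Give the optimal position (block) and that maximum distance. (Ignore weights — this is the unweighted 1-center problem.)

location 21.5, max distance 8.5

The 1-center on a line is the midpoint of the two extreme points: leftmost at 13, rightmost at 30.
Optimal location = (13 + 30)/2 = 21.5; maximum distance = (30 − 13)/2 = 8.5.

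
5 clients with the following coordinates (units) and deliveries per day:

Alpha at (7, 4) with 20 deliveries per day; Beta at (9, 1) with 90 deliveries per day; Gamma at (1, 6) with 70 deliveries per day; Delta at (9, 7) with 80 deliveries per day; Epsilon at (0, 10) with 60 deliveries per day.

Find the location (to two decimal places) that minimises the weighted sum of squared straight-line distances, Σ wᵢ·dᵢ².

The minimiser of Σwᵢ‖p−pᵢ‖² is the weighted centroid p* = (Σwᵢpᵢ)/(Σwᵢ).
Σwᵢ = 320.
Σwᵢxᵢ = 20·7 + 90·9 + 70·1 + 80·9 + 60·0 = 1740.
Σwᵢyᵢ = 20·4 + 90·1 + 70·6 + 80·7 + 60·10 = 1750.
x* = 1740/320 = 5.44, y* = 1750/320 = 5.47.

(5.44, 5.47)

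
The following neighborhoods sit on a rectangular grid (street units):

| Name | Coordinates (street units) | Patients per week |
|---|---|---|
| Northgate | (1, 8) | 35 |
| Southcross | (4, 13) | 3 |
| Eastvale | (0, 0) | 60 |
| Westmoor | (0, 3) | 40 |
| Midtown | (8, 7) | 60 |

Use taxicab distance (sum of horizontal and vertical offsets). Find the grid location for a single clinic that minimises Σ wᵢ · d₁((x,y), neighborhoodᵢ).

(0, 3)

Manhattan distance separates: Σwᵢ(|x−xᵢ|+|y−yᵢ|) = Σwᵢ|x−xᵢ| + Σwᵢ|y−yᵢ|, so x and y are optimised independently as 1-D weighted medians.
Total weight W = 198; half = 99.
x-coordinate, sorted with cumulative weight:
  x=0 (Eastvale, w=60) cum 60
  x=0 (Westmoor, w=40) cum 100  ← median
  x=1 (Northgate, w=35) cum 135
  x=4 (Southcross, w=3) cum 138
  x=8 (Midtown, w=60) cum 198
⇒ x* = 0
y-coordinate, sorted with cumulative weight:
  y=0 (Eastvale, w=60) cum 60
  y=3 (Westmoor, w=40) cum 100  ← median
  y=7 (Midtown, w=60) cum 160
  y=8 (Northgate, w=35) cum 195
  y=13 (Southcross, w=3) cum 198
⇒ y* = 3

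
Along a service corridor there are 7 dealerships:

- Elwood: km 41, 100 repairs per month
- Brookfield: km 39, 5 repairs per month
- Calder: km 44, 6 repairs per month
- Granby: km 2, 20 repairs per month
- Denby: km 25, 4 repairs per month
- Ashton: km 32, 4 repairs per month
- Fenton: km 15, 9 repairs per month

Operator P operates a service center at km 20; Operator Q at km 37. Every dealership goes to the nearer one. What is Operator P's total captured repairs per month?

33

The indifferent point is the midpoint (20+37)/2 = 28.5; dealerships left of it (closer to Operator P at 20) go to Operator P, those right go to Operator Q.
  Granby at 2 (w=20) → Operator P
  Fenton at 15 (w=9) → Operator P
  Denby at 25 (w=4) → Operator P
  Ashton at 32 (w=4) → Operator Q
  Brookfield at 39 (w=5) → Operator Q
  Elwood at 41 (w=100) → Operator Q
  Calder at 44 (w=6) → Operator Q
Operator P captures 33; Operator Q captures 115.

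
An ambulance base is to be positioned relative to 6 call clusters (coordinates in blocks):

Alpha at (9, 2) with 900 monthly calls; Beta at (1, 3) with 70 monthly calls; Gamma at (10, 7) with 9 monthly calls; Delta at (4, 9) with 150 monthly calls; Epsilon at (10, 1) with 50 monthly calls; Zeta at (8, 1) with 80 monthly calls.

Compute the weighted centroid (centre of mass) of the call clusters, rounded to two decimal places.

(7.94, 2.82)

The minimiser of Σwᵢ‖p−pᵢ‖² is the weighted centroid p* = (Σwᵢpᵢ)/(Σwᵢ).
Σwᵢ = 1259.
Σwᵢxᵢ = 900·9 + 70·1 + 9·10 + 150·4 + 50·10 + 80·8 = 10000.
Σwᵢyᵢ = 900·2 + 70·3 + 9·7 + 150·9 + 50·1 + 80·1 = 3553.
x* = 10000/1259 = 7.94, y* = 3553/1259 = 2.82.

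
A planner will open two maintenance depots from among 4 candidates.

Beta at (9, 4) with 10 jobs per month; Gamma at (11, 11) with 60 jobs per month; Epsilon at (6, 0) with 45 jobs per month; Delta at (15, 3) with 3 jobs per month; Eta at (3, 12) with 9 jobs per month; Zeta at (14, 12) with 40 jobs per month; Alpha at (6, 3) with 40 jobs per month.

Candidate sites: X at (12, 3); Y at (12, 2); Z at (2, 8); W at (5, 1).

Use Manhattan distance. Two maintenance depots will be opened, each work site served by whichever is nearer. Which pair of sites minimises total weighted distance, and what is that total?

{X, W}, total 1356

Evaluate every pair (each demand assigned to the nearer of the two):
  {X, W}: total = 1356
  {Y, W}: total = 1469
  {X, Z}: total = 1719
  {Z, W}: total = 1721
  {X, Y}: total = 1791
  {Y, Z}: total = 1827
Best pair: {X, W} with total 1356.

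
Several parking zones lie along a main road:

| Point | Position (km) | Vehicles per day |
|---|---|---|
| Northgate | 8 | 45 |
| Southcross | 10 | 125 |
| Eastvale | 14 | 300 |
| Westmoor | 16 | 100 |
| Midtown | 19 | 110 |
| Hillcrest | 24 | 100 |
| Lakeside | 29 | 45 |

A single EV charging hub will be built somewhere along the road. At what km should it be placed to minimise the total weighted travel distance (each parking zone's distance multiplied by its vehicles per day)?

x = 14

For a sum of weighted absolute distances on a line, the optimum is the weighted median (not the mean). Total weight W = 825; half-weight = 412.5.
Sort by position and accumulate weight:
  km 8 (Northgate, w=45) → cum 45
  km 10 (Southcross, w=125) → cum 170
  km 14 (Eastvale, w=300) → cum 470  ≥ 412.5 → median here
  km 16 (Westmoor, w=100) → cum 570
  km 19 (Midtown, w=110) → cum 680
  km 24 (Hillcrest, w=100) → cum 780
  km 29 (Lakeside, w=45) → cum 825
Optimal location: km 14.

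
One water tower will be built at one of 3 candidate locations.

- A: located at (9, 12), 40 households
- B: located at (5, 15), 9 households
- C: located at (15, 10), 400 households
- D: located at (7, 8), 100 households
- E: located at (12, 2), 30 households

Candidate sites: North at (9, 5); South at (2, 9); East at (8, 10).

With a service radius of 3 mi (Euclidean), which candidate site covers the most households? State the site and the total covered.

Coverage radius r = 3 mi; a point is covered iff (Δx)²+(Δy)² ≤ 3² = 9.
  North (9, 5): covers {none} → 0
  South (2, 9): covers {none} → 0
  East (8, 10): covers {A, D} → 140
Maximum coverage at East: 140 households.

East, covering 140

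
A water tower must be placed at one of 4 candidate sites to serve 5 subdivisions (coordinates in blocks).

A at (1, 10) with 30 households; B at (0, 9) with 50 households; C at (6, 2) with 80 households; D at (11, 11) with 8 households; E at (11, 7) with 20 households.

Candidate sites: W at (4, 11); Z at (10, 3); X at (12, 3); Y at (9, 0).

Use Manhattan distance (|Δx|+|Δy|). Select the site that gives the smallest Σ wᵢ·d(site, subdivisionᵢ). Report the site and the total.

W, total 1576 blocks

Total weighted distance at each candidate:
  W (4, 11): total = 1576
  Z (10, 3): total = 1852
  X (12, 3): total = 2172
  Y (9, 0): total = 2124
Minimum is at W with total 1576 blocks.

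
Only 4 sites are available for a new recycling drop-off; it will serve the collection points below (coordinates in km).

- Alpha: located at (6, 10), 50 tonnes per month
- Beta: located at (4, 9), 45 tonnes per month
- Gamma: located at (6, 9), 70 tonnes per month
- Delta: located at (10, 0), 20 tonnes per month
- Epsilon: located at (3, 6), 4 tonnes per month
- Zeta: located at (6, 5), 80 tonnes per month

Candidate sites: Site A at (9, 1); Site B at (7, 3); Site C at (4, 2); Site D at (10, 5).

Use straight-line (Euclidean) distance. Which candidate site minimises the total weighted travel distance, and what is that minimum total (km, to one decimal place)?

Total weighted distance at each candidate:
  Site A (9, 1): total = 1956.5
  Site B (7, 3): total = 1365.0
  Site C (4, 2): total = 1668.3
  Site D (10, 5): total = 1488.9
Minimum is at Site B with total 1365.0 km.

Site B, total 1365.0 km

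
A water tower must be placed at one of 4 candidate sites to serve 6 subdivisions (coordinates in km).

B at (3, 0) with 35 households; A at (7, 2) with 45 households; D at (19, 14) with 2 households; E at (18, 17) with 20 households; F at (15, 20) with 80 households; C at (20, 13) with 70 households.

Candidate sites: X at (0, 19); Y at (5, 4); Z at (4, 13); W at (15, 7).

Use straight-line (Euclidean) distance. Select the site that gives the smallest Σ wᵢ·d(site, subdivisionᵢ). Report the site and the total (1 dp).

Total weighted distance at each candidate:
  X (0, 19): total = 4566.4
  Y (5, 4): total = 3419.8
  Z (4, 13): total = 3453.8
  W (15, 7): total = 2722.4
Minimum is at W with total 2722.4 km.

W, total 2722.4 km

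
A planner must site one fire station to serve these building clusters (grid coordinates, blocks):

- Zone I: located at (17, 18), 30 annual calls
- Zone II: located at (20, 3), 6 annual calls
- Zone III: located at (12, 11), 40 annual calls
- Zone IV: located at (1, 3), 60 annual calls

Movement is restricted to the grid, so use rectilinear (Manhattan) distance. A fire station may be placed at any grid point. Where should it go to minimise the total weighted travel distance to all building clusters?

Manhattan distance separates: Σwᵢ(|x−xᵢ|+|y−yᵢ|) = Σwᵢ|x−xᵢ| + Σwᵢ|y−yᵢ|, so x and y are optimised independently as 1-D weighted medians.
Total weight W = 136; half = 68.
x-coordinate, sorted with cumulative weight:
  x=1 (Zone IV, w=60) cum 60
  x=12 (Zone III, w=40) cum 100  ← median
  x=17 (Zone I, w=30) cum 130
  x=20 (Zone II, w=6) cum 136
⇒ x* = 12
y-coordinate, sorted with cumulative weight:
  y=3 (Zone II, w=6) cum 6
  y=3 (Zone IV, w=60) cum 66
  y=11 (Zone III, w=40) cum 106  ← median
  y=18 (Zone I, w=30) cum 136
⇒ y* = 11

(12, 11)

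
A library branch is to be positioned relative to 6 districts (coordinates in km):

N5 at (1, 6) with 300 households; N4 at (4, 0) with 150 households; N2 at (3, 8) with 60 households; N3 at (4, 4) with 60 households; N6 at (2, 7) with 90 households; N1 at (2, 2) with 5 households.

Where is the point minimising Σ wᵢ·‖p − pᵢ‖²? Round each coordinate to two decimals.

(2.27, 4.75)

The minimiser of Σwᵢ‖p−pᵢ‖² is the weighted centroid p* = (Σwᵢpᵢ)/(Σwᵢ).
Σwᵢ = 665.
Σwᵢxᵢ = 300·1 + 150·4 + 60·3 + 60·4 + 90·2 + 5·2 = 1510.
Σwᵢyᵢ = 300·6 + 150·0 + 60·8 + 60·4 + 90·7 + 5·2 = 3160.
x* = 1510/665 = 2.27, y* = 3160/665 = 4.75.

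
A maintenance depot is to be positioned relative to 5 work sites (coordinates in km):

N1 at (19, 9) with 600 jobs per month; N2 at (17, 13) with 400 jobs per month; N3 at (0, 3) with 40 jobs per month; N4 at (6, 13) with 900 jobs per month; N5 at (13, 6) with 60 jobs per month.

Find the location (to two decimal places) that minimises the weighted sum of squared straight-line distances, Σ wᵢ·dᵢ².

(12.19, 11.39)

The minimiser of Σwᵢ‖p−pᵢ‖² is the weighted centroid p* = (Σwᵢpᵢ)/(Σwᵢ).
Σwᵢ = 2000.
Σwᵢxᵢ = 600·19 + 400·17 + 40·0 + 900·6 + 60·13 = 24380.
Σwᵢyᵢ = 600·9 + 400·13 + 40·3 + 900·13 + 60·6 = 22780.
x* = 24380/2000 = 12.19, y* = 22780/2000 = 11.39.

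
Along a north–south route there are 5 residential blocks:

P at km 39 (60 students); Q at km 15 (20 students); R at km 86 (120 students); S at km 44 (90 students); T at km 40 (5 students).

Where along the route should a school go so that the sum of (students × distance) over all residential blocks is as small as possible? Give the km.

For a sum of weighted absolute distances on a line, the optimum is the weighted median (not the mean). Total weight W = 295; half-weight = 147.5.
Sort by position and accumulate weight:
  km 15 (Q, w=20) → cum 20
  km 39 (P, w=60) → cum 80
  km 40 (T, w=5) → cum 85
  km 44 (S, w=90) → cum 175  ≥ 147.5 → median here
  km 86 (R, w=120) → cum 295
Optimal location: km 44.

x = 44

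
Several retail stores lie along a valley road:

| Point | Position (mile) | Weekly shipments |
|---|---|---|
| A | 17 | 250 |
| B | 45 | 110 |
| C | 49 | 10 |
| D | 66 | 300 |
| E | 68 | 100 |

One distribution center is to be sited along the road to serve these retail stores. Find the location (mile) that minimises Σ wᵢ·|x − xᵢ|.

x = 66

For a sum of weighted absolute distances on a line, the optimum is the weighted median (not the mean). Total weight W = 770; half-weight = 385.
Sort by position and accumulate weight:
  mile 17 (A, w=250) → cum 250
  mile 45 (B, w=110) → cum 360
  mile 49 (C, w=10) → cum 370
  mile 66 (D, w=300) → cum 670  ≥ 385 → median here
  mile 68 (E, w=100) → cum 770
Optimal location: mile 66.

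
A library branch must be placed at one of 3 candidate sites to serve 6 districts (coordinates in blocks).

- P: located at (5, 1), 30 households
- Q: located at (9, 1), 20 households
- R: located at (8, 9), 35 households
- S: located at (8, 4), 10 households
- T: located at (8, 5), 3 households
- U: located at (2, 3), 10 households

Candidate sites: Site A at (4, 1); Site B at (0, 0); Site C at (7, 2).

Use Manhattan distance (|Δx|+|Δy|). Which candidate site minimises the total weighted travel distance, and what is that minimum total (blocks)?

Site C, total 532 blocks

Total weighted distance at each candidate:
  Site A (4, 1): total = 684
  Site B (0, 0): total = 1184
  Site C (7, 2): total = 532
Minimum is at Site C with total 532 blocks.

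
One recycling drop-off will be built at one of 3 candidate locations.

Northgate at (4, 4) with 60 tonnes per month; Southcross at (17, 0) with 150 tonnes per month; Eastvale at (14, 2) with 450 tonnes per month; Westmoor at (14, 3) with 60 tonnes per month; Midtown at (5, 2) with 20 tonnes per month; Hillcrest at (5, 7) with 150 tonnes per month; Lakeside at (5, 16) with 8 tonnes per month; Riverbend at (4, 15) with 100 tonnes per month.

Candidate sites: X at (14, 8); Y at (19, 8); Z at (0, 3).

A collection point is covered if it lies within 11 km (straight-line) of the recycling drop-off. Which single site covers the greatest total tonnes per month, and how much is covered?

X, covering 890

Coverage radius r = 11 km; a point is covered iff (Δx)²+(Δy)² ≤ 11² = 121.
  X (14, 8): covers {Northgate, Southcross, Eastvale, Westmoor, Midtown, Hillcrest} → 890
  Y (19, 8): covers {Southcross, Eastvale, Westmoor} → 660
  Z (0, 3): covers {Northgate, Midtown, Hillcrest} → 230
Maximum coverage at X: 890 tonnes per month.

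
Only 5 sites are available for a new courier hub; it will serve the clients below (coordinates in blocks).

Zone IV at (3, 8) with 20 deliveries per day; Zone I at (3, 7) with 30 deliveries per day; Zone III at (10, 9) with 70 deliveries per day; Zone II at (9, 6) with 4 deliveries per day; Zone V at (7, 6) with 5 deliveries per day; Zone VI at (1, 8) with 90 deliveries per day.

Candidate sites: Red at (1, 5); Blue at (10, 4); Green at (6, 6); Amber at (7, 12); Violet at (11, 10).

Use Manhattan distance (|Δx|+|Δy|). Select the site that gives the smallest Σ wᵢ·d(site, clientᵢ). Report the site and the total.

Green, total 1357 blocks

Total weighted distance at each candidate:
  Red (1, 5): total = 1471
  Blue (10, 4): total = 2077
  Green (6, 6): total = 1357
  Amber (7, 12): total = 1812
  Violet (11, 10): total = 1814
Minimum is at Green with total 1357 blocks.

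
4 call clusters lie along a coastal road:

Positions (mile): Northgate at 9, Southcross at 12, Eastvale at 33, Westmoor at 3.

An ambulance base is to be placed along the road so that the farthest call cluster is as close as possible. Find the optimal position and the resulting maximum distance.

location 18, max distance 15

The 1-center on a line is the midpoint of the two extreme points: leftmost at 3, rightmost at 33.
Optimal location = (3 + 33)/2 = 18; maximum distance = (33 − 3)/2 = 15.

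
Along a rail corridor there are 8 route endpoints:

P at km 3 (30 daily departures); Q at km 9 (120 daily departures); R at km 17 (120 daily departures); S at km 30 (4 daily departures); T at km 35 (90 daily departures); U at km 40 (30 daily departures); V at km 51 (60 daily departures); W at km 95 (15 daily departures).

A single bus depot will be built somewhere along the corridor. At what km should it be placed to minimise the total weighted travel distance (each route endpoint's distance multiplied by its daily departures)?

For a sum of weighted absolute distances on a line, the optimum is the weighted median (not the mean). Total weight W = 469; half-weight = 234.5.
Sort by position and accumulate weight:
  km 3 (P, w=30) → cum 30
  km 9 (Q, w=120) → cum 150
  km 17 (R, w=120) → cum 270  ≥ 234.5 → median here
  km 30 (S, w=4) → cum 274
  km 35 (T, w=90) → cum 364
  km 40 (U, w=30) → cum 394
  km 51 (V, w=60) → cum 454
  km 95 (W, w=15) → cum 469
Optimal location: km 17.

x = 17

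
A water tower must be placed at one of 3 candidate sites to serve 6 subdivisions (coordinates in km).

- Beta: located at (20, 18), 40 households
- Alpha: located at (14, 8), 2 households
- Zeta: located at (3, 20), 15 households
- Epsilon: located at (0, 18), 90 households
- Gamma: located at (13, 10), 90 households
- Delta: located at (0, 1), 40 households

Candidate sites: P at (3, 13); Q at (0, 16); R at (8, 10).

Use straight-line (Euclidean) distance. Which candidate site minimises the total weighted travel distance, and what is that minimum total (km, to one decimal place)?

R, total 2707.1 km

Total weighted distance at each candidate:
  P (3, 13): total = 2797.2
  Q (0, 16): total = 2979.8
  R (8, 10): total = 2707.1
Minimum is at R with total 2707.1 km.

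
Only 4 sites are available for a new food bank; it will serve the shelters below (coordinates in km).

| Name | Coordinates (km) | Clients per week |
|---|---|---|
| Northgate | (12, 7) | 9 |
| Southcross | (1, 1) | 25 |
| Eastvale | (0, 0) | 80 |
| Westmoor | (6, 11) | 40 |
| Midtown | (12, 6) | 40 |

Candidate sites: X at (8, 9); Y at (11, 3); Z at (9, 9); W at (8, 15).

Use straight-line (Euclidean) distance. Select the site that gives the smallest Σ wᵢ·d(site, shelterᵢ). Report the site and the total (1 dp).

X, total 1582.5 km

Total weighted distance at each candidate:
  X (8, 9): total = 1582.5
  Y (11, 3): total = 1708.0
  Z (9, 9): total = 1647.5
  W (8, 15): total = 2404.7
Minimum is at X with total 1582.5 km.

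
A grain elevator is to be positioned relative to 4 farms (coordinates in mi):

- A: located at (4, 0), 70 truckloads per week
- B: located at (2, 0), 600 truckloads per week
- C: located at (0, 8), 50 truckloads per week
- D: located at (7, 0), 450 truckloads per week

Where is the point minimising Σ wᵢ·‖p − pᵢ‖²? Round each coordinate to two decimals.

The minimiser of Σwᵢ‖p−pᵢ‖² is the weighted centroid p* = (Σwᵢpᵢ)/(Σwᵢ).
Σwᵢ = 1170.
Σwᵢxᵢ = 70·4 + 600·2 + 50·0 + 450·7 = 4630.
Σwᵢyᵢ = 70·0 + 600·0 + 50·8 + 450·0 = 400.
x* = 4630/1170 = 3.96, y* = 400/1170 = 0.34.

(3.96, 0.34)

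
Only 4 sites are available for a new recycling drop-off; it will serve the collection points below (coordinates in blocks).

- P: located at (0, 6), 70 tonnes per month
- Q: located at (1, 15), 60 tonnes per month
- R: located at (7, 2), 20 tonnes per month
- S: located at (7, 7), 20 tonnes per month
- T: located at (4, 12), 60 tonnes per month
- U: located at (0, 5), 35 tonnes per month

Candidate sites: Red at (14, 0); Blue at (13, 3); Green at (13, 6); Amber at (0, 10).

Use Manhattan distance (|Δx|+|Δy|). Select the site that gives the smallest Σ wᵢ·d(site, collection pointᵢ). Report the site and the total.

Total weighted distance at each candidate:
  Red (14, 0): total = 5525
  Blue (13, 3): total = 4505
  Green (13, 6): total = 3900
  Amber (0, 10): total = 1675
Minimum is at Amber with total 1675 blocks.

Amber, total 1675 blocks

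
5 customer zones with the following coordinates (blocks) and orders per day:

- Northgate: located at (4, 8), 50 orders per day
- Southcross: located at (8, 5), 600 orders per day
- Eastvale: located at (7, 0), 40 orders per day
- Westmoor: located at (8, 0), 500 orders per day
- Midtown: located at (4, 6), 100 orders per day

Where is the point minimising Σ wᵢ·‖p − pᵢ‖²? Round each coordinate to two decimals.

The minimiser of Σwᵢ‖p−pᵢ‖² is the weighted centroid p* = (Σwᵢpᵢ)/(Σwᵢ).
Σwᵢ = 1290.
Σwᵢxᵢ = 50·4 + 600·8 + 40·7 + 500·8 + 100·4 = 9680.
Σwᵢyᵢ = 50·8 + 600·5 + 40·0 + 500·0 + 100·6 = 4000.
x* = 9680/1290 = 7.50, y* = 4000/1290 = 3.10.

(7.50, 3.10)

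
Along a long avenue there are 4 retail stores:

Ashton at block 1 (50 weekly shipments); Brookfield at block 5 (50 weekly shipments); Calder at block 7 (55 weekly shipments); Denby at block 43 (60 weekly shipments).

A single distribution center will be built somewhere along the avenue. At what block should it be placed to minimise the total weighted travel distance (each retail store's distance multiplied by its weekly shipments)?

x = 7

For a sum of weighted absolute distances on a line, the optimum is the weighted median (not the mean). Total weight W = 215; half-weight = 107.5.
Sort by position and accumulate weight:
  block 1 (Ashton, w=50) → cum 50
  block 5 (Brookfield, w=50) → cum 100
  block 7 (Calder, w=55) → cum 155  ≥ 107.5 → median here
  block 43 (Denby, w=60) → cum 215
Optimal location: block 7.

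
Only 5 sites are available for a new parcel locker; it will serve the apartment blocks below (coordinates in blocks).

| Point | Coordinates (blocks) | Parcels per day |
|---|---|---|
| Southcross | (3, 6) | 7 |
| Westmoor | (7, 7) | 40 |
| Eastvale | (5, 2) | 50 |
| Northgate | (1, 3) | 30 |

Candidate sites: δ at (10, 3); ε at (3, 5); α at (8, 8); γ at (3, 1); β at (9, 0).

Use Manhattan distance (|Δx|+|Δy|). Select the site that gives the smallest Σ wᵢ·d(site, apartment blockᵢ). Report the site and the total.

ε, total 617 blocks

Total weighted distance at each candidate:
  δ (10, 3): total = 920
  ε (3, 5): total = 617
  α (8, 8): total = 939
  γ (3, 1): total = 705
  β (9, 0): total = 1074
Minimum is at ε with total 617 blocks.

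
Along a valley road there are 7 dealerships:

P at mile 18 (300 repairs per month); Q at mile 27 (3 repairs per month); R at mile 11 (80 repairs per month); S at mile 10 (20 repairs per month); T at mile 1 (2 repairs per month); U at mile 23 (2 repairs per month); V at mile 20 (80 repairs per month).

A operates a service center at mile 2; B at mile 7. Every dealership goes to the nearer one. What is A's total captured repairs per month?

2

The indifferent point is the midpoint (2+7)/2 = 4.5; dealerships left of it (closer to A at 2) go to A, those right go to B.
  T at 1 (w=2) → A
  S at 10 (w=20) → B
  R at 11 (w=80) → B
  P at 18 (w=300) → B
  V at 20 (w=80) → B
  U at 23 (w=2) → B
  Q at 27 (w=3) → B
A captures 2; B captures 485.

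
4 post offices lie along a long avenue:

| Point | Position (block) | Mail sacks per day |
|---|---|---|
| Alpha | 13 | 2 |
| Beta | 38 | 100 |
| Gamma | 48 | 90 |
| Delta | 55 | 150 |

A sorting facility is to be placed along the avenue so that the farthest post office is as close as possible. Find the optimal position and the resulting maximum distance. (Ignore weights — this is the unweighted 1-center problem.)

The 1-center on a line is the midpoint of the two extreme points: leftmost at 13, rightmost at 55.
Optimal location = (13 + 55)/2 = 34; maximum distance = (55 − 13)/2 = 21.

location 34, max distance 21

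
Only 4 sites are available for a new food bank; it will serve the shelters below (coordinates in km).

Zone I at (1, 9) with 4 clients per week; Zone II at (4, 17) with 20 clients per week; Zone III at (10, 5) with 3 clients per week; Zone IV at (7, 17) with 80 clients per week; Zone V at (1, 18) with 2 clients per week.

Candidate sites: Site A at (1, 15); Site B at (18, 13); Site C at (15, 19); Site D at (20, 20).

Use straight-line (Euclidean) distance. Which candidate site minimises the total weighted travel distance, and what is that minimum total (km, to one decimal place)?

Site A, total 648.4 km

Total weighted distance at each candidate:
  Site A (1, 15): total = 648.4
  Site B (18, 13): total = 1366.8
  Site C (15, 19): total = 1024.8
  Site D (20, 20): total = 1573.0
Minimum is at Site A with total 648.4 km.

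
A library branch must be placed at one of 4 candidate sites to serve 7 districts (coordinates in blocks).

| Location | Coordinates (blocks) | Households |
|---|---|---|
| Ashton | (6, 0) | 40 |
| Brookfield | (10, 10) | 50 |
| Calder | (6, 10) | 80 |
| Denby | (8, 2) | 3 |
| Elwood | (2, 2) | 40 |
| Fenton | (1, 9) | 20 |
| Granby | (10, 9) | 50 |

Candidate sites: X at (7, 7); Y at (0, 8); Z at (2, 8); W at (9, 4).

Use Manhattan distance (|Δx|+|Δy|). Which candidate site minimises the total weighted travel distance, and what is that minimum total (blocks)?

X, total 1768 blocks

Total weighted distance at each candidate:
  X (7, 7): total = 1768
  Y (0, 8): total = 2752
  Z (2, 8): total = 2226
  W (9, 4): total = 2279
Minimum is at X with total 1768 blocks.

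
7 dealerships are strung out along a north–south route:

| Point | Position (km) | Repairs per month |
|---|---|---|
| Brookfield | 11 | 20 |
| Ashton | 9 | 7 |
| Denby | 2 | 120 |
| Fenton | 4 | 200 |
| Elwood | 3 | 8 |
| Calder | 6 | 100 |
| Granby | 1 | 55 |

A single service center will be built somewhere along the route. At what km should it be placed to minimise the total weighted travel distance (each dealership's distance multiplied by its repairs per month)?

x = 4

For a sum of weighted absolute distances on a line, the optimum is the weighted median (not the mean). Total weight W = 510; half-weight = 255.
Sort by position and accumulate weight:
  km 1 (Granby, w=55) → cum 55
  km 2 (Denby, w=120) → cum 175
  km 3 (Elwood, w=8) → cum 183
  km 4 (Fenton, w=200) → cum 383  ≥ 255 → median here
  km 6 (Calder, w=100) → cum 483
  km 9 (Ashton, w=7) → cum 490
  km 11 (Brookfield, w=20) → cum 510
Optimal location: km 4.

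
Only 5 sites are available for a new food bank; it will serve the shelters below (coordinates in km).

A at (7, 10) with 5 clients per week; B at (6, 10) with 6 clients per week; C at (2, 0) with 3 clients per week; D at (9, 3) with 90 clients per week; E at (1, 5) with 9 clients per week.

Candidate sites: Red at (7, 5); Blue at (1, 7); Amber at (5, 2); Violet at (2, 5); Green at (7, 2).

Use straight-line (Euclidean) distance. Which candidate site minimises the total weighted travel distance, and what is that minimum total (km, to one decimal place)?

Green, total 366.1 km

Total weighted distance at each candidate:
  Red (7, 5): total = 385.4
  Blue (1, 7): total = 912.7
  Amber (5, 2): total = 516.5
  Violet (2, 5): total = 753.0
  Green (7, 2): total = 366.1
Minimum is at Green with total 366.1 km.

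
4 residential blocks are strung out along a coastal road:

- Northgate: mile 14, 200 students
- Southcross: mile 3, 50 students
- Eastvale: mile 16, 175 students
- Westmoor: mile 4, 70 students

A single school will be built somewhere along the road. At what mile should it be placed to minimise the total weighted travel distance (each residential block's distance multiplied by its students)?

x = 14

For a sum of weighted absolute distances on a line, the optimum is the weighted median (not the mean). Total weight W = 495; half-weight = 247.5.
Sort by position and accumulate weight:
  mile 3 (Southcross, w=50) → cum 50
  mile 4 (Westmoor, w=70) → cum 120
  mile 14 (Northgate, w=200) → cum 320  ≥ 247.5 → median here
  mile 16 (Eastvale, w=175) → cum 495
Optimal location: mile 14.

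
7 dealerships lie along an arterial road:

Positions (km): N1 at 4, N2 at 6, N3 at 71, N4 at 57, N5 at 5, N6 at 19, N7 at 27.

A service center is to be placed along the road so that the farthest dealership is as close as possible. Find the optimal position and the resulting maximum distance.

location 37.5, max distance 33.5

The 1-center on a line is the midpoint of the two extreme points: leftmost at 4, rightmost at 71.
Optimal location = (4 + 71)/2 = 37.5; maximum distance = (71 − 4)/2 = 33.5.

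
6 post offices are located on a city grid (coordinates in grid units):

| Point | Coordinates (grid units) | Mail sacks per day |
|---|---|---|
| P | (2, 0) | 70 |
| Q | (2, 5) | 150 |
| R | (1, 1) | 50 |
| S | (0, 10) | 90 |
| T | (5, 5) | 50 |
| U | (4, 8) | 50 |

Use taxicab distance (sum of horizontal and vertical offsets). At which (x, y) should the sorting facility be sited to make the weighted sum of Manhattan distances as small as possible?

(2, 5)

Manhattan distance separates: Σwᵢ(|x−xᵢ|+|y−yᵢ|) = Σwᵢ|x−xᵢ| + Σwᵢ|y−yᵢ|, so x and y are optimised independently as 1-D weighted medians.
Total weight W = 460; half = 230.
x-coordinate, sorted with cumulative weight:
  x=0 (S, w=90) cum 90
  x=1 (R, w=50) cum 140
  x=2 (P, w=70) cum 210
  x=2 (Q, w=150) cum 360  ← median
  x=4 (U, w=50) cum 410
  x=5 (T, w=50) cum 460
⇒ x* = 2
y-coordinate, sorted with cumulative weight:
  y=0 (P, w=70) cum 70
  y=1 (R, w=50) cum 120
  y=5 (Q, w=150) cum 270  ← median
  y=5 (T, w=50) cum 320
  y=8 (U, w=50) cum 370
  y=10 (S, w=90) cum 460
⇒ y* = 5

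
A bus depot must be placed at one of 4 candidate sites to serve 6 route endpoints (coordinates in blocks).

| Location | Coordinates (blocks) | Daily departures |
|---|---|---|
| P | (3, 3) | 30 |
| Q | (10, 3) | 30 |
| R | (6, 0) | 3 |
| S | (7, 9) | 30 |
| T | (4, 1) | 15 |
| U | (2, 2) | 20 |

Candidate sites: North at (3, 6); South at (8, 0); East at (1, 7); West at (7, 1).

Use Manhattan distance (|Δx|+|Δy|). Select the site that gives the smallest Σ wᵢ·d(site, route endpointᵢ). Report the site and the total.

Total weighted distance at each candidate:
  North (3, 6): total = 817
  South (8, 0): total = 931
  East (1, 7): total = 1101
  West (7, 1): total = 741
Minimum is at West with total 741 blocks.

West, total 741 blocks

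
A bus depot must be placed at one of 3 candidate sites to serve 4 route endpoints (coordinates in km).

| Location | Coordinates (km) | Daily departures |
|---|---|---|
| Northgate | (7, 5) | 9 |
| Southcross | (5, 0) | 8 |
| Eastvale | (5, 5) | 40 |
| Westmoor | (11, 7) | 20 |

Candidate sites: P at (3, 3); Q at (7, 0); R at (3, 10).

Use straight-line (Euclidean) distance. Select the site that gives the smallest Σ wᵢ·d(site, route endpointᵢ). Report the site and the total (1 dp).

P, total 361.1 km

Total weighted distance at each candidate:
  P (3, 3): total = 361.1
  Q (7, 0): total = 437.7
  R (3, 10): total = 525.5
Minimum is at P with total 361.1 km.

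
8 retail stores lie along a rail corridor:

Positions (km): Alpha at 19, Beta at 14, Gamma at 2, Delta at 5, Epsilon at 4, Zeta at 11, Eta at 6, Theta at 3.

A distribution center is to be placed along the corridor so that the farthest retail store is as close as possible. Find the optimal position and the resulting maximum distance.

The 1-center on a line is the midpoint of the two extreme points: leftmost at 2, rightmost at 19.
Optimal location = (2 + 19)/2 = 10.5; maximum distance = (19 − 2)/2 = 8.5.

location 10.5, max distance 8.5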